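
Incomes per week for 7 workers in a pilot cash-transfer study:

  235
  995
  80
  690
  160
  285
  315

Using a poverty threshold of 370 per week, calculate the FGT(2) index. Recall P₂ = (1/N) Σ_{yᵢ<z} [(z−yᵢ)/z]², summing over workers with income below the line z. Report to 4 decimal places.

Below z: 80, 160, 235, 285, 315 (q = 5 of N = 7).
Shortfall ratios: (370−80)/370 = 0.7838; (370−160)/370 = 0.5676; (370−235)/370 = 0.3649; (370−285)/370 = 0.2297; (370−315)/370 = 0.1486.
Squared: 0.6143; 0.3221; 0.1331; 0.0528; 0.0221.
Sum = 1.144449; P₂ = 1.144449 / 7 = 0.1635.

0.1635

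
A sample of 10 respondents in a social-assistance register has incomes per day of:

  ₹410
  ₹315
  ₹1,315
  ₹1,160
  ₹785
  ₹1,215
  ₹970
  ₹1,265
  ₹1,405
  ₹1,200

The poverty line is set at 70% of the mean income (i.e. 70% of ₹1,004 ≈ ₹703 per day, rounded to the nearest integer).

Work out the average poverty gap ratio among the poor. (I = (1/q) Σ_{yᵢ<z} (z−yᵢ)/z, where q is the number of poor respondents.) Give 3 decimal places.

0.484

Incomes under z: ₹315, ₹410 (q = 2 of N = 10).
Relative gaps: 0.5519, 0.4168; sum = 0.968706.
The income-gap ratio divides by q (the poor only): 0.968706 / 2 = 0.484.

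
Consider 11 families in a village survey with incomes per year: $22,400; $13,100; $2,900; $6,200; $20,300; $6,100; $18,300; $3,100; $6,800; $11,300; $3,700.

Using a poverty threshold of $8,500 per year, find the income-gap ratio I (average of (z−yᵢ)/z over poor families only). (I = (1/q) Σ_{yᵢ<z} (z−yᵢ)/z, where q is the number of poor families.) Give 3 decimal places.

0.435

Incomes under z: $2,900, $3,100, $3,700, $6,100, $6,200, $6,800 (q = 6 of N = 11).
Shortfall ratios (z−y)/z: 0.6588, 0.6353, 0.5647, 0.2824, 0.2706, 0.2000; sum = 2.611765.
I averages over the q = 6 poor units only: 2.611765 / 6 = 0.435.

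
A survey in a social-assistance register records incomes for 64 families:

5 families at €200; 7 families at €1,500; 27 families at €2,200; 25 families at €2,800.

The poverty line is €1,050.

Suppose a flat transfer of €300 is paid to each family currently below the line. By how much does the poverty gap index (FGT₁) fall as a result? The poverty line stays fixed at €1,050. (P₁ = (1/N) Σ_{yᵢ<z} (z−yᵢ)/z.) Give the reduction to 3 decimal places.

0.022

Before: below the line — 5×€200; poverty gap index (FGT₁) = 0.06324.
After the €300 transfer: below the line — 5×€500; poverty gap index (FGT₁) = 0.04092.
Reduction = 0.06324 − 0.04092 = 0.022.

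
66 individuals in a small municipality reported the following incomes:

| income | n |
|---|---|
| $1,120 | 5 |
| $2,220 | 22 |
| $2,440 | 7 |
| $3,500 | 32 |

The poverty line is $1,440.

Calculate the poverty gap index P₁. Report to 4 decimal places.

0.0168

Below z: 5×$1,120 (q = 5 of N = 66).
Relative gaps: (1440−1120)/1440 = 0.2222 (×5).
Sum of shortfalls = 1.111111; P₁ averages over all N: 1.111111 / 66 = 0.0168.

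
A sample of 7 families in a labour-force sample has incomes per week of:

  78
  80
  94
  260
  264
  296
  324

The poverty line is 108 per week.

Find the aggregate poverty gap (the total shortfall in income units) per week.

Below z: 78, 80, 94 (q = 3 of N = 7).
Individual gaps: 108−78 = 30; 108−80 = 28; 108−94 = 14.
Aggregate gap = 72.

72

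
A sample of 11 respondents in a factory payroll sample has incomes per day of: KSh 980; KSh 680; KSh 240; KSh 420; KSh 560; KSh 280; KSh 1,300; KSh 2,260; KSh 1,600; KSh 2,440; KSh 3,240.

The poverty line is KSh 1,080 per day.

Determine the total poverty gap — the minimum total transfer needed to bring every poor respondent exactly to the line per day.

Below z: KSh 240, KSh 280, KSh 420, KSh 560, KSh 680, KSh 980 (q = 6 of N = 11).
Individual gaps: 1080−240 = 840; 1080−280 = 800; 1080−420 = 660; 1080−560 = 520; 1080−680 = 400; 1080−980 = 100.
Aggregate gap = KSh 3,320.

KSh 3,320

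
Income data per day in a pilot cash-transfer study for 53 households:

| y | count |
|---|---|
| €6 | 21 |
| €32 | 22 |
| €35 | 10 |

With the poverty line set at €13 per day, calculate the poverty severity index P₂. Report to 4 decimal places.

0.1149

Below z: 21×€6 (q = 21 of N = 53).
Relative gaps: (13−6)/13 = 0.5385 (×21).
Squared: 0.2899 (×21).
Sum = 6.088757; P₂ = 6.088757 / 53 = 0.1149.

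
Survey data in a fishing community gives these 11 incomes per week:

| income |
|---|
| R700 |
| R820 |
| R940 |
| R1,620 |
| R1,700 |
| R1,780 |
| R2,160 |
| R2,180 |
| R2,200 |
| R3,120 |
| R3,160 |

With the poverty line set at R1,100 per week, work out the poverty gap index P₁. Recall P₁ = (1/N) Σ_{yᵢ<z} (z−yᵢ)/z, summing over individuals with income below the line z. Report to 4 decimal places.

0.0694

Incomes under z: R700, R820, R940 (q = 3 of N = 11).
Gap ratios (z−y)/z: (1100−700)/1100 = 0.3636; (1100−820)/1100 = 0.2545; (1100−940)/1100 = 0.1455.
Sum of shortfalls = 0.763636; P₁ averages over all N: 0.763636 / 11 = 0.0694.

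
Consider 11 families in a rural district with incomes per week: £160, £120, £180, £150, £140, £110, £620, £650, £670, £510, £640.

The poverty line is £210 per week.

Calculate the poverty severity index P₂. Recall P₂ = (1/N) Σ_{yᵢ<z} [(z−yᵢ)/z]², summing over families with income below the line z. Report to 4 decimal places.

0.0618

Poor units: £110, £120, £140, £150, £160, £180 (q = 6 of N = 11).
Shortfall ratios: (210−110)/210 = 0.4762; (210−120)/210 = 0.4286; (210−140)/210 = 0.3333; (210−150)/210 = 0.2857; (210−160)/210 = 0.2381; (210−180)/210 = 0.1429.
Squared: 0.2268; 0.1837; 0.1111; 0.0816; 0.0567; 0.0204.
Sum = 0.680272; P₂ = 0.680272 / 11 = 0.0618.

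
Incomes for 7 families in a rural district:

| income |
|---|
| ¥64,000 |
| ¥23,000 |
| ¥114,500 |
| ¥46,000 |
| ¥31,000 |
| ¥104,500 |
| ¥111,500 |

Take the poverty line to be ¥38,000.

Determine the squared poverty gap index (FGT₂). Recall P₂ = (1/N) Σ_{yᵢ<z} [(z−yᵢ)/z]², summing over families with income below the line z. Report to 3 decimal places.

Poor units: ¥23,000, ¥31,000 (q = 2 of N = 7).
Gap ratios (z−y)/z: (38000−23000)/38000 = 0.3947; (38000−31000)/38000 = 0.1842.
Squared: 0.1558; 0.0339.
Sum = 0.189751; P₂ = 0.189751 / 7 = 0.027.

0.027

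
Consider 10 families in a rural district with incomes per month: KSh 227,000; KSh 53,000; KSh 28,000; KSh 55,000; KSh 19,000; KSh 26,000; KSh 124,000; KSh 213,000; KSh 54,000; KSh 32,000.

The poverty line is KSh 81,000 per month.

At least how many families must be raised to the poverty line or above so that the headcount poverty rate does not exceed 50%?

Currently q = 7 of N = 10 are below the line (H = 0.700).
A headcount ratio of at most 50% allows at most ⌊0.50 × 10⌋ = 5 poor families.
So at least 7 − 5 = 2 must be lifted.

2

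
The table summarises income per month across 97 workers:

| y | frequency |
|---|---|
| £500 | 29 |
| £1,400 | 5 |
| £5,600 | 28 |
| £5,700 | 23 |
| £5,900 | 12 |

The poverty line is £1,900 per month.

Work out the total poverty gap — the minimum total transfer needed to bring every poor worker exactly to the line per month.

£43,100

Poor units: 29×£500, 5×£1,400 (q = 34 of N = 97).
Individual gaps: 29×(1900−500) = 40600; 5×(1900−1400) = 2500.
Aggregate gap = £43,100.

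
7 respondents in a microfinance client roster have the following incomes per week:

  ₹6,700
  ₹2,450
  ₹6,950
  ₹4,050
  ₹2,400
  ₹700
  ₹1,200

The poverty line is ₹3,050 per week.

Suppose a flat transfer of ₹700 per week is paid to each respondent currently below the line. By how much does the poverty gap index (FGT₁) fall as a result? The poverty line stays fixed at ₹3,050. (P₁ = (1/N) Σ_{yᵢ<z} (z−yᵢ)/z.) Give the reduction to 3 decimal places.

Before: below the line — ₹700, ₹1,200, ₹2,400, ₹2,450; poverty gap index (FGT₁) = 0.25527.
After the ₹700 transfer: below the line — ₹1,400, ₹1,900; poverty gap index (FGT₁) = 0.13115.
Reduction = 0.25527 − 0.13115 = 0.124.

0.124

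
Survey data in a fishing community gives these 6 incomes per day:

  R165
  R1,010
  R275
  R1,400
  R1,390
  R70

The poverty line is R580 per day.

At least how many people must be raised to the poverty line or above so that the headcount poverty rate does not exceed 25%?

2

3 of the 6 people are poor, so H = 3/6 = 0.500.
A headcount ratio of at most 25% allows at most ⌊0.25 × 6⌋ = 1 poor people.
So at least 3 − 1 = 2 must be lifted.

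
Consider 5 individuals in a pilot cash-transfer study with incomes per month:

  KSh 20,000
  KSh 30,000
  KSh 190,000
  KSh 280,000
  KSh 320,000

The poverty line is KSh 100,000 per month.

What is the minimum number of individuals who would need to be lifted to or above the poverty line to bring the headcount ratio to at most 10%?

Currently q = 2 of N = 5 are below the line (H = 0.400).
A headcount ratio of at most 10% allows at most ⌊0.10 × 5⌋ = 0 poor individuals.
So at least 2 − 0 = 2 must be lifted.

2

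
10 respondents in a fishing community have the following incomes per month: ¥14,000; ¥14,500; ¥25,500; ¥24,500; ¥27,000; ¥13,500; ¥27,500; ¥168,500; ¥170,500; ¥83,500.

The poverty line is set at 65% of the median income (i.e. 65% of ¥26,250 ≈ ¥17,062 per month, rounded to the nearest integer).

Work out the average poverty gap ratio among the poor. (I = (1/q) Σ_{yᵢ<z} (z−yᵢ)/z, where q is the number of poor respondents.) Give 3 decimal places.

Below the line: ¥13,500, ¥14,000, ¥14,500 (q = 3 of N = 10).
Shortfall ratios (z−y)/z: 0.2088, 0.1795, 0.1502; sum = 0.538389.
The income-gap ratio divides by q (the poor only): 0.538389 / 3 = 0.179.

0.179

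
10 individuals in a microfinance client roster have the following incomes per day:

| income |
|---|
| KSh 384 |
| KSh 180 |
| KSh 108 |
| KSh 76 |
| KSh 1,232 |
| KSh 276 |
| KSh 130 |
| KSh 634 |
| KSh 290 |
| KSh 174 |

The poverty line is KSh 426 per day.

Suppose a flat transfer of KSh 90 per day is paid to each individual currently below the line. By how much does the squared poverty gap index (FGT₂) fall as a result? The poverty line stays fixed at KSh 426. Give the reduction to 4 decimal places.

Before: below the line — KSh 76, KSh 108, KSh 130, KSh 174, KSh 180, KSh 276, KSh 290, KSh 384; squared poverty gap index (FGT₂) = 0.263407.
After the KSh 90 transfer: below the line — KSh 166, KSh 198, KSh 220, KSh 264, KSh 270, KSh 366, KSh 380; squared poverty gap index (FGT₂) = 0.120300.
Reduction = 0.263407 − 0.120300 = 0.1431.

0.1431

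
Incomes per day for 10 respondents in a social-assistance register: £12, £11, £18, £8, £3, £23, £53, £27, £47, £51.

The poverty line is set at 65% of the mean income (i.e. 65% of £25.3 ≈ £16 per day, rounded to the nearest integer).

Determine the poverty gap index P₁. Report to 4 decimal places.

Poor units: £3, £8, £11, £12 (q = 4 of N = 10).
Shortfall ratios: (16−3)/16 = 0.8125; (16−8)/16 = 0.5000; (16−11)/16 = 0.3125; (16−12)/16 = 0.2500.
Σ = 1.875000. Dividing by the full population N = 10 gives P₁ = 0.1875.

0.1875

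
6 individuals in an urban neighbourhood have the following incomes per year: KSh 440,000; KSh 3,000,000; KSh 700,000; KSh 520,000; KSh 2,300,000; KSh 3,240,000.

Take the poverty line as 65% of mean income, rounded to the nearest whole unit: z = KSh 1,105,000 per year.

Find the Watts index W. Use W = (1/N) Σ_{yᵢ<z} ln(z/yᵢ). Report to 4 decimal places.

0.3552

Poor units: KSh 440,000, KSh 520,000, KSh 700,000 (q = 3 of N = 6).
Log gaps: ln(1105000/440000) = 0.9208; ln(1105000/520000) = 0.7538; ln(1105000/700000) = 0.4565.
W = 2.131118 / 6 = 0.3552.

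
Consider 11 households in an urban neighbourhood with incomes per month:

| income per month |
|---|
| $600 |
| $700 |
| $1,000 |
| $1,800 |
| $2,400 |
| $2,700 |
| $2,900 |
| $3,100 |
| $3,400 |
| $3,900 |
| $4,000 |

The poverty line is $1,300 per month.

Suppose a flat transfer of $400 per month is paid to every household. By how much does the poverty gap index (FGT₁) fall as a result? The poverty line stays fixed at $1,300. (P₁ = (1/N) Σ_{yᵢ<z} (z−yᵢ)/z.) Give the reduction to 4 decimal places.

0.0769

Before: below the line — $600, $700, $1,000; poverty gap index (FGT₁) = 0.111888.
After the $400 transfer: below the line — $1,000, $1,100; poverty gap index (FGT₁) = 0.034965.
Reduction = 0.111888 − 0.034965 = 0.0769.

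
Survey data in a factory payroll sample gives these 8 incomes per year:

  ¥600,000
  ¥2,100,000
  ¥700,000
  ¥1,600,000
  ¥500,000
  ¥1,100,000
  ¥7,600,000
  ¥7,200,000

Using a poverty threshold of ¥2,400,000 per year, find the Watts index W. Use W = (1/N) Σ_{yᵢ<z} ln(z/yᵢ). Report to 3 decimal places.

0.688

Incomes under z: ¥500,000, ¥600,000, ¥700,000, ¥1,100,000, ¥1,600,000, ¥2,100,000 (q = 6 of N = 8).
Log gaps: ln(2400000/500000) = 1.5686; ln(2400000/600000) = 1.3863; ln(2400000/700000) = 1.2321; ln(2400000/1100000) = 0.7802; ln(2400000/1600000) = 0.4055; ln(2400000/2100000) = 0.1335.
W = 5.506209 / 8 = 0.688.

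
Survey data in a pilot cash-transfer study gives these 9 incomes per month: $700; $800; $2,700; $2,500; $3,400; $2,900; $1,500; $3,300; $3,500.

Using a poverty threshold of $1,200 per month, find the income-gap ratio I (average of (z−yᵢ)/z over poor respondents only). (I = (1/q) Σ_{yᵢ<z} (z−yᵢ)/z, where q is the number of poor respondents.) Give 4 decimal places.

0.3750

Below the line: $700, $800 (q = 2 of N = 9).
Shortfall ratios (z−y)/z: 0.4167, 0.3333; sum = 0.750000.
The income-gap ratio divides by q (the poor only): 0.750000 / 2 = 0.3750.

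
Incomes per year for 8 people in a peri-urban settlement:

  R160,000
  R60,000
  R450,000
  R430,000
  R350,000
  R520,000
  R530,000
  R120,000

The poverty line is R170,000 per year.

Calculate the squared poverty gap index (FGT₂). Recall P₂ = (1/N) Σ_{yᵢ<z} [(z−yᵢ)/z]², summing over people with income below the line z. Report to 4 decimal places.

Below the line: R60,000, R120,000, R160,000 (q = 3 of N = 8).
Shortfall ratios: (170000−60000)/170000 = 0.6471; (170000−120000)/170000 = 0.2941; (170000−160000)/170000 = 0.0588.
Squared: 0.4187; 0.0865; 0.0035.
Sum = 0.508651; P₂ = 0.508651 / 8 = 0.0636.

0.0636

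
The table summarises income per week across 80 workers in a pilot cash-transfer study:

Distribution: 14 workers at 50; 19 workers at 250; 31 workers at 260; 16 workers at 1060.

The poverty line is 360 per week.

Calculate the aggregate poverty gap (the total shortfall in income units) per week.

Below the line: 14×50, 19×250, 31×260 (q = 64 of N = 80).
Individual gaps: 14×(360−50) = 4340; 19×(360−250) = 2090; 31×(360−260) = 3100.
Aggregate gap = 9530.

9530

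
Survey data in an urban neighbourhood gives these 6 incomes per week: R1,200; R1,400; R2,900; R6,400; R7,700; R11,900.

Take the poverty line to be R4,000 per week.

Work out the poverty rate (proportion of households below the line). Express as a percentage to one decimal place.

3 of the 6 households have income below R4,000.
H = 3/6 = 50.0%.

50.0%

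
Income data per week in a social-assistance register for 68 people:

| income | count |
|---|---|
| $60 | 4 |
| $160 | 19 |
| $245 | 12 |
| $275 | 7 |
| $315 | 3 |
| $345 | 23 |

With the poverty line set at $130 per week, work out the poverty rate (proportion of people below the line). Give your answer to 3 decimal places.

4 of the 68 people have income below $130.
H = 4/68 = 0.059.

0.059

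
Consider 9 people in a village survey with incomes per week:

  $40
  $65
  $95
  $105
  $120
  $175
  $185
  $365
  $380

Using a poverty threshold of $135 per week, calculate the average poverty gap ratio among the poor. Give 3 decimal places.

Poor units: $40, $65, $95, $105, $120 (q = 5 of N = 9).
Shortfall ratios (z−y)/z: 0.7037, 0.5185, 0.2963, 0.2222, 0.1111; sum = 1.851852.
The income-gap ratio divides by q (the poor only): 1.851852 / 5 = 0.370.

0.370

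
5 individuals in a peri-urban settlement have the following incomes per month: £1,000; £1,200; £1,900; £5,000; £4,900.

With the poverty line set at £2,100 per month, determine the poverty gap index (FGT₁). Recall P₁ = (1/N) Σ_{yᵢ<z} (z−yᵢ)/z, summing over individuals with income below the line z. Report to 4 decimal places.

0.2095

Below z: £1,000, £1,200, £1,900 (q = 3 of N = 5).
Normalized shortfalls: (2100−1000)/2100 = 0.5238; (2100−1200)/2100 = 0.4286; (2100−1900)/2100 = 0.0952.
Σ = 1.047619. Dividing by the full population N = 5 gives P₁ = 0.2095.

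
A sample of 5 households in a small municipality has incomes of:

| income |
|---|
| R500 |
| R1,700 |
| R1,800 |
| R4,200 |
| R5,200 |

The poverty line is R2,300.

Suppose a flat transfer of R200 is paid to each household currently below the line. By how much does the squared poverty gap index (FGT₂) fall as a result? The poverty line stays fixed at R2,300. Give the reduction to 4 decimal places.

0.0393

Before: below the line — R500, R1,700, R1,800; squared poverty gap index (FGT₂) = 0.145558.
After the R200 transfer: below the line — R700, R1,900, R2,000; squared poverty gap index (FGT₂) = 0.106238.
Reduction = 0.145558 − 0.106238 = 0.0393.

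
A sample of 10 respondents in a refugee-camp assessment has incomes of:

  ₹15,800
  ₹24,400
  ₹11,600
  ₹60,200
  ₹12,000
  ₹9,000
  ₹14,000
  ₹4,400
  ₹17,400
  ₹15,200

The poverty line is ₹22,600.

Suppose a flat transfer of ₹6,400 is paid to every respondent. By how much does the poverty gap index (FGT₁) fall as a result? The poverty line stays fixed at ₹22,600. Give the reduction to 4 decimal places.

Before: below the line — ₹4,400, ₹9,000, ₹11,600, ₹12,000, ₹14,000, ₹15,200, ₹15,800, ₹17,400; poverty gap index (FGT₁) = 0.360177.
After the ₹6,400 transfer: below the line — ₹10,800, ₹15,400, ₹18,000, ₹18,400, ₹20,400, ₹21,600, ₹22,200; poverty gap index (FGT₁) = 0.138938.
Reduction = 0.360177 − 0.138938 = 0.2212.

0.2212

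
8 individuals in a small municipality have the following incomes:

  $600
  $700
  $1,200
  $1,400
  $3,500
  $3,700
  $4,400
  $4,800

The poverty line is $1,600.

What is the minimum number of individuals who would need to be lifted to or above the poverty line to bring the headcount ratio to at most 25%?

4 of the 8 individuals are poor, so H = 4/8 = 0.500.
A headcount ratio of at most 25% allows at most ⌊0.25 × 8⌋ = 2 poor individuals.
So at least 4 − 2 = 2 must be lifted.

2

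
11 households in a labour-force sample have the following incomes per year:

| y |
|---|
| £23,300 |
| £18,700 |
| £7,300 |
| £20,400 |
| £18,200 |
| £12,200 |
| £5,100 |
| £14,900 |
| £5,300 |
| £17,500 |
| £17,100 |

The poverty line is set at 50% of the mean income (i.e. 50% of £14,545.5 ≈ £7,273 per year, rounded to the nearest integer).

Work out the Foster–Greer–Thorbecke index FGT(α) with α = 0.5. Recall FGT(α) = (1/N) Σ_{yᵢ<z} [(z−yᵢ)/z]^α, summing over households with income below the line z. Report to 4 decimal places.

0.0970

Poor units: £5,100, £5,300 (q = 2 of N = 11).
Normalized shortfalls: (7273−5100)/7273 = 0.2988; (7273−5300)/7273 = 0.2713.
Raised to α = 0.5: 0.54660; 0.52084.
Sum = 1.067447; FGT(0.5) = 1.067447 / 11 = 0.0970.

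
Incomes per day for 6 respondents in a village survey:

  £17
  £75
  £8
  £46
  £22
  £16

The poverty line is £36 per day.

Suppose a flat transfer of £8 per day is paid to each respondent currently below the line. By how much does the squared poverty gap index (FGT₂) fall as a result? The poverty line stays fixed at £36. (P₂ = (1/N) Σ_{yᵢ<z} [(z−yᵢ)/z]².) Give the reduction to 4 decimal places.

Before: below the line — £8, £16, £17, £22; squared poverty gap index (FGT₂) = 0.223894.
After the £8 transfer: below the line — £16, £24, £25, £30; squared poverty gap index (FGT₂) = 0.090149.
Reduction = 0.223894 − 0.090149 = 0.1337.

0.1337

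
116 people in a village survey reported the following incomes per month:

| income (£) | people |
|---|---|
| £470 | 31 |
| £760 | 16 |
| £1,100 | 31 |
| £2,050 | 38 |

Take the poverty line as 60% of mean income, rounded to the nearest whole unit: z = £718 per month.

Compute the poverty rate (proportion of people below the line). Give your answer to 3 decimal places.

31 of the 116 people have income below £718.
H = 31/116 = 0.267.

0.267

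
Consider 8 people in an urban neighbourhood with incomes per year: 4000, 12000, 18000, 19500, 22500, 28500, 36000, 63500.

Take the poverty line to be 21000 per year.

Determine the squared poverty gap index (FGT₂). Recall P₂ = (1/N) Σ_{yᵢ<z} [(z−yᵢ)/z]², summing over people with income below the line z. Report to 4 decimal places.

Poor units: 4000, 12000, 18000, 19500 (q = 4 of N = 8).
Shortfall ratios: (21000−4000)/21000 = 0.8095; (21000−12000)/21000 = 0.4286; (21000−18000)/21000 = 0.1429; (21000−19500)/21000 = 0.0714.
Squared: 0.6553; 0.1837; 0.0204; 0.0051.
Sum = 0.864512; P₂ = 0.864512 / 8 = 0.1081.

0.1081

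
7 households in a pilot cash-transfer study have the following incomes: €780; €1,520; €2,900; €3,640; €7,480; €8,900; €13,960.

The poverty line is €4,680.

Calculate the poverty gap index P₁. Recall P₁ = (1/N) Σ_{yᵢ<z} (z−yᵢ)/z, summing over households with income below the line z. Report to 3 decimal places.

0.302

Below the line: €780, €1,520, €2,900, €3,640 (q = 4 of N = 7).
Gap ratios (z−y)/z: (4680−780)/4680 = 0.8333; (4680−1520)/4680 = 0.6752; (4680−2900)/4680 = 0.3803; (4680−3640)/4680 = 0.2222.
Sum of shortfalls = 2.111111; P₁ averages over all N: 2.111111 / 7 = 0.302.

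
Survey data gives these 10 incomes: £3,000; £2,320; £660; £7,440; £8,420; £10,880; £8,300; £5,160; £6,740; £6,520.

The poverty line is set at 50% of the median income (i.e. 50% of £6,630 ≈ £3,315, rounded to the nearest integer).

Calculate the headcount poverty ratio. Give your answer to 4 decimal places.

0.3000

3 of the 10 individuals have income below £3,315.
H = 3/10 = 0.3000.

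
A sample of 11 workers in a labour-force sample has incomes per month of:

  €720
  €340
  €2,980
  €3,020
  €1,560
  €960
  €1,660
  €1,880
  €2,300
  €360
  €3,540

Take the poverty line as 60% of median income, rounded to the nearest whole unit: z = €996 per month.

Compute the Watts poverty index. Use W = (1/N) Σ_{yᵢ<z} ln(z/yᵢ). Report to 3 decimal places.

0.223

Below z: €340, €360, €720, €960 (q = 4 of N = 11).
Log shortfalls: ln(996/340) = 1.0748; ln(996/360) = 1.0176; ln(996/720) = 0.3245; ln(996/960) = 0.0368.
W = 2.453755 / 11 = 0.223.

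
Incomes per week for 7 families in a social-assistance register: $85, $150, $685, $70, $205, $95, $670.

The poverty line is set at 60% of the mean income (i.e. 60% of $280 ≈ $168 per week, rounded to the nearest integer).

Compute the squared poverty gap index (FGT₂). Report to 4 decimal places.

Below the line: $70, $85, $95, $150 (q = 4 of N = 7).
Shortfall ratios: (168−70)/168 = 0.5833; (168−85)/168 = 0.4940; (168−95)/168 = 0.4345; (168−150)/168 = 0.1071.
Squared: 0.3403; 0.2441; 0.1888; 0.0115.
Sum = 0.784651; P₂ = 0.784651 / 7 = 0.1121.

0.1121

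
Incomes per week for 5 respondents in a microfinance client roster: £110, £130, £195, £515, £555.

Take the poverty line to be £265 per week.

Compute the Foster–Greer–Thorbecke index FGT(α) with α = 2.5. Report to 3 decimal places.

0.097

Incomes under z: £110, £130, £195 (q = 3 of N = 5).
Normalized shortfalls: (265−110)/265 = 0.5849; (265−130)/265 = 0.5094; (265−195)/265 = 0.2642.
Raised to α = 2.5: 0.26165; 0.18523; 0.03586.
Sum = 0.482742; FGT(2.5) = 0.482742 / 5 = 0.097.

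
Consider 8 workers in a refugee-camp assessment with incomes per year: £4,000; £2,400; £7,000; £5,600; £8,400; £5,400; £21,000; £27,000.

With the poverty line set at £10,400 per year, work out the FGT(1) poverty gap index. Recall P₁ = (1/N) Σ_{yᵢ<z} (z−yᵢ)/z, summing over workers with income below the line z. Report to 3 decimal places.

0.356

Below the line: £2,400, £4,000, £5,400, £5,600, £7,000, £8,400 (q = 6 of N = 8).
Shortfall ratios: (10400−2400)/10400 = 0.7692; (10400−4000)/10400 = 0.6154; (10400−5400)/10400 = 0.4808; (10400−5600)/10400 = 0.4615; (10400−7000)/10400 = 0.3269; (10400−8400)/10400 = 0.1923.
Σ = 2.846154. Dividing by the full population N = 8 gives P₁ = 0.356.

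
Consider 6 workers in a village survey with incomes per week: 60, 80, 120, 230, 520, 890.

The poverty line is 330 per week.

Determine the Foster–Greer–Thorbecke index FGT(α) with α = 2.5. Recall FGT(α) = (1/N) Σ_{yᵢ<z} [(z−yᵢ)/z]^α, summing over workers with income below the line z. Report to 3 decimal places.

0.246

Below z: 60, 80, 120, 230 (q = 4 of N = 6).
Relative gaps: (330−60)/330 = 0.8182; (330−80)/330 = 0.7576; (330−120)/330 = 0.6364; (330−230)/330 = 0.3030.
Raised to α = 2.5: 0.60551; 0.49953; 0.32305; 0.05055.
Sum = 1.478643; FGT(2.5) = 1.478643 / 6 = 0.246.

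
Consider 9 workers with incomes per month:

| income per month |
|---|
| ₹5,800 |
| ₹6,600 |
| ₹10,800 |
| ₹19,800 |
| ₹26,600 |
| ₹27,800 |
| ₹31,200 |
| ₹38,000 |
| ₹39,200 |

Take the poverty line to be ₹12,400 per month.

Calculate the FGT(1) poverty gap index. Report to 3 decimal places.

0.125

Below the line: ₹5,800, ₹6,600, ₹10,800 (q = 3 of N = 9).
Normalized shortfalls: (12400−5800)/12400 = 0.5323; (12400−6600)/12400 = 0.4677; (12400−10800)/12400 = 0.1290.
Sum of shortfalls = 1.129032; P₁ averages over all N: 1.129032 / 9 = 0.125.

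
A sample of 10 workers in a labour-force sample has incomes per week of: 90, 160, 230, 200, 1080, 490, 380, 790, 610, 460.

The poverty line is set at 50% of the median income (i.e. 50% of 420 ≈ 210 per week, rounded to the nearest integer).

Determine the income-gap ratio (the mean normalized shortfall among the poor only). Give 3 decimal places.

Incomes under z: 90, 160, 200 (q = 3 of N = 10).
Relative gaps: 0.5714, 0.2381, 0.0476; sum = 0.857143.
I averages over the q = 3 poor units only: 0.857143 / 3 = 0.286.

0.286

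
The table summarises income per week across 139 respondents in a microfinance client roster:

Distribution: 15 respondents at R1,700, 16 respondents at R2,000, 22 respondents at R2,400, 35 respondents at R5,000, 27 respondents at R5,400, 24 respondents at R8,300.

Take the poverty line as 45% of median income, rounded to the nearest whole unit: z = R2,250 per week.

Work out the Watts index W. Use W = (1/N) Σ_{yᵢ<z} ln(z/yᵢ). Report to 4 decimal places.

Below z: 15×R1,700, 16×R2,000 (q = 31 of N = 139).
Log gaps: ln(2250/1700) = 0.2803 (×15); ln(2250/2000) = 0.1178 (×16).
W = 6.089058 / 139 = 0.0438.

0.0438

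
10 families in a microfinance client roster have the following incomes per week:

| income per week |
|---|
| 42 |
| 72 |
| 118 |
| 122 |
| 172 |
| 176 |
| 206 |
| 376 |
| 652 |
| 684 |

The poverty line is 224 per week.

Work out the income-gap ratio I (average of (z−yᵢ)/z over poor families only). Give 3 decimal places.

Below z: 42, 72, 118, 122, 172, 176, 206 (q = 7 of N = 10).
Shortfall ratios (z−y)/z: 0.8125, 0.6786, 0.4732, 0.4554, 0.2321, 0.2143, 0.0804; sum = 2.946429.
The income-gap ratio divides by q (the poor only): 2.946429 / 7 = 0.421.

0.421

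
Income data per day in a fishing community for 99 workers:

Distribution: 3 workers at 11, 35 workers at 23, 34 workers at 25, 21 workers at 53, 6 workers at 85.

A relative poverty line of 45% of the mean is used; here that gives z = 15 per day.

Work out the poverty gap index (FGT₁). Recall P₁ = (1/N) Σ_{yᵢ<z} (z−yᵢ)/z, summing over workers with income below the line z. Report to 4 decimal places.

0.0081

Poor units: 3×11 (q = 3 of N = 99).
Relative gaps: (15−11)/15 = 0.2667 (×3).
Σ = 0.800000. Dividing by the full population N = 99 gives P₁ = 0.0081.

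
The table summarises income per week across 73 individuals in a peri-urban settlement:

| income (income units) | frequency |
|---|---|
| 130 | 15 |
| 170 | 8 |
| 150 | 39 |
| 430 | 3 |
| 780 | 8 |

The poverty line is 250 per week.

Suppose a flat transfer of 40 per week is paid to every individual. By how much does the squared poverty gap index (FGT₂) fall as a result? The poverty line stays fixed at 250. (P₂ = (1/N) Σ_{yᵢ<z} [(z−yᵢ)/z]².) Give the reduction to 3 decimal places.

Before: below the line — 15×130, 39×150, 8×170; squared poverty gap index (FGT₂) = 0.14404.
After the 40 transfer: below the line — 15×170, 39×190, 8×210; squared poverty gap index (FGT₂) = 0.05462.
Reduction = 0.14404 − 0.05462 = 0.089.

0.089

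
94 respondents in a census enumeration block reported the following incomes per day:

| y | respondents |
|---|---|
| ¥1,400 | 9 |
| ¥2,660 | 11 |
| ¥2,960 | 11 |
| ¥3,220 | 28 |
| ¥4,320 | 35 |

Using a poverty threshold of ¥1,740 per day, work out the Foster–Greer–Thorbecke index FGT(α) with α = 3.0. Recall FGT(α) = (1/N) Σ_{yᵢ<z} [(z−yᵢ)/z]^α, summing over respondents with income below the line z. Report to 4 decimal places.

0.0007

Below the line: 9×¥1,400 (q = 9 of N = 94).
Gap ratios (z−y)/z: (1740−1400)/1740 = 0.1954 (×9).
Raised to α = 3.0: 0.00746 (×9).
Sum = 0.067148; FGT(3.0) = 0.067148 / 94 = 0.0007.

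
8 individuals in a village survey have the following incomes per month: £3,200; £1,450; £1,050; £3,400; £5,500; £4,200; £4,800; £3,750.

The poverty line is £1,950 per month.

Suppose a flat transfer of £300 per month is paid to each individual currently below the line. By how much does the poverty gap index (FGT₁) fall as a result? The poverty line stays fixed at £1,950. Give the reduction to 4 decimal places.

Before: below the line — £1,050, £1,450; poverty gap index (FGT₁) = 0.089744.
After the £300 transfer: below the line — £1,350, £1,750; poverty gap index (FGT₁) = 0.051282.
Reduction = 0.089744 − 0.051282 = 0.0385.

0.0385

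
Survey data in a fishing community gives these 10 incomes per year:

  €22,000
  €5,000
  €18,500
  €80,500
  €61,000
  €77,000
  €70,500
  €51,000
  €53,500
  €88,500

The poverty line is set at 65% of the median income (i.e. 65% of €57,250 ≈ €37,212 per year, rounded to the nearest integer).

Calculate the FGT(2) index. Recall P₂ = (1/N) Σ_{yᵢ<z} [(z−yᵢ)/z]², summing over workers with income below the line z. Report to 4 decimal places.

Incomes under z: €5,000, €18,500, €22,000 (q = 3 of N = 10).
Normalized shortfalls: (37212−5000)/37212 = 0.8656; (37212−18500)/37212 = 0.5028; (37212−22000)/37212 = 0.4088.
Squared: 0.7493; 0.2529; 0.1671.
Sum = 1.169292; P₂ = 1.169292 / 10 = 0.1169.

0.1169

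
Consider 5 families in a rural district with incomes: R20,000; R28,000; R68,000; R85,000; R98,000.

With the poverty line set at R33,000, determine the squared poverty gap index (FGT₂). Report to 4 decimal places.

Incomes under z: R20,000, R28,000 (q = 2 of N = 5).
Relative gaps: (33000−20000)/33000 = 0.3939; (33000−28000)/33000 = 0.1515.
Squared: 0.1552; 0.0230.
Sum = 0.178145; P₂ = 0.178145 / 5 = 0.0356.

0.0356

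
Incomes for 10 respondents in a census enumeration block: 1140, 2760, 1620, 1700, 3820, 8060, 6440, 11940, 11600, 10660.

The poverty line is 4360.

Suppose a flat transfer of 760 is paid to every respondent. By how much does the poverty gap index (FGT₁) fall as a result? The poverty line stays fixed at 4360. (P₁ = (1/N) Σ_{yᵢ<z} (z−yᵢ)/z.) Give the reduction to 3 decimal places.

Before: below the line — 1140, 1620, 1700, 2760, 3820; poverty gap index (FGT₁) = 0.24679.
After the 760 transfer: below the line — 1900, 2380, 2460, 3520; poverty gap index (FGT₁) = 0.16468.
Reduction = 0.24679 − 0.16468 = 0.082.

0.082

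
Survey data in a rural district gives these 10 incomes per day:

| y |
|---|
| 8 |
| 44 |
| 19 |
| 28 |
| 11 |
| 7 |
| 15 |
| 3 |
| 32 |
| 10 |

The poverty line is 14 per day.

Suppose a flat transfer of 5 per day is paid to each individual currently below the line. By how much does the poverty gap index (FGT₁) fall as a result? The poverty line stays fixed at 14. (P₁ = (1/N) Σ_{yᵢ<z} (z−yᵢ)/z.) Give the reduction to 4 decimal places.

0.1571

Before: below the line — 3, 7, 8, 10, 11; poverty gap index (FGT₁) = 0.221429.
After the 5 transfer: below the line — 8, 12, 13; poverty gap index (FGT₁) = 0.064286.
Reduction = 0.221429 − 0.064286 = 0.1571.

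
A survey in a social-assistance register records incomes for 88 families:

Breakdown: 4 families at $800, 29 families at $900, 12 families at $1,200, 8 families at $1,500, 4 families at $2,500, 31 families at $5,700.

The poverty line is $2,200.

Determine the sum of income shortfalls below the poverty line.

$60,900

Poor units: 4×$800, 29×$900, 12×$1,200, 8×$1,500 (q = 53 of N = 88).
Individual gaps: 4×(2200−800) = 5600; 29×(2200−900) = 37700; 12×(2200−1200) = 12000; 8×(2200−1500) = 5600.
Aggregate gap = $60,900.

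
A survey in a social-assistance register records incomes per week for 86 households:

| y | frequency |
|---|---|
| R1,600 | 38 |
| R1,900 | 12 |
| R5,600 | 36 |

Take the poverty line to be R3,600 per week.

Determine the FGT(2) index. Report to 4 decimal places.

0.1675

Below z: 38×R1,600, 12×R1,900 (q = 50 of N = 86).
Shortfall ratios: (3600−1600)/3600 = 0.5556 (×38); (3600−1900)/3600 = 0.4722 (×12).
Squared: 0.3086 (×38); 0.2230 (×12).
Sum = 14.404321; P₂ = 14.404321 / 86 = 0.1675.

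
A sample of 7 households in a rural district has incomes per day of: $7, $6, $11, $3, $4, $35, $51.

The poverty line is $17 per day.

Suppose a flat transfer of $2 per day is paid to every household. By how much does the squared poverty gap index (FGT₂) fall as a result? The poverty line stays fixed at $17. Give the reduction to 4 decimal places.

0.0969

Before: below the line — $3, $4, $6, $7, $11; squared poverty gap index (FGT₂) = 0.307464.
After the $2 transfer: below the line — $5, $6, $8, $9, $13; squared poverty gap index (FGT₂) = 0.210578.
Reduction = 0.307464 − 0.210578 = 0.0969.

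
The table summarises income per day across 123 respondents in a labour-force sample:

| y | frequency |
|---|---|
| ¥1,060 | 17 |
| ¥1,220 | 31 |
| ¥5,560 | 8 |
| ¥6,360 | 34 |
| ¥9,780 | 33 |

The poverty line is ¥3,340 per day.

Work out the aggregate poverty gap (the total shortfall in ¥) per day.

¥104,480

Poor units: 17×¥1,060, 31×¥1,220 (q = 48 of N = 123).
Individual gaps: 17×(3340−1060) = 38760; 31×(3340−1220) = 65720.
Aggregate gap = ¥104,480.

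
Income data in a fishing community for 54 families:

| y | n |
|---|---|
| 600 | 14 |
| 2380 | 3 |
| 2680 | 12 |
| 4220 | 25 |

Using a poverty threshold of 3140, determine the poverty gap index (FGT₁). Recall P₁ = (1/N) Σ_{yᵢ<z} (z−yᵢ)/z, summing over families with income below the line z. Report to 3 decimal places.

Below z: 14×600, 3×2380, 12×2680 (q = 29 of N = 54).
Gap ratios (z−y)/z: (3140−600)/3140 = 0.8089 (×14); (3140−2380)/3140 = 0.2420 (×3); (3140−2680)/3140 = 0.1465 (×12).
Σ = 13.808917. Dividing by the full population N = 54 gives P₁ = 0.256.

0.256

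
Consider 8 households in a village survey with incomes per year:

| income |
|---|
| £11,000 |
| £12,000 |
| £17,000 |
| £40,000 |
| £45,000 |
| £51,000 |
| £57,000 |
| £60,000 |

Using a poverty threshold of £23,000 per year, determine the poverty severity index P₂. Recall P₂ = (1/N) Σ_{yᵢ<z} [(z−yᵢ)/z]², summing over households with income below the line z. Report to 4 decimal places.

Below z: £11,000, £12,000, £17,000 (q = 3 of N = 8).
Shortfall ratios: (23000−11000)/23000 = 0.5217; (23000−12000)/23000 = 0.4783; (23000−17000)/23000 = 0.2609.
Squared: 0.2722; 0.2287; 0.0681.
Sum = 0.568998; P₂ = 0.568998 / 8 = 0.0711.

0.0711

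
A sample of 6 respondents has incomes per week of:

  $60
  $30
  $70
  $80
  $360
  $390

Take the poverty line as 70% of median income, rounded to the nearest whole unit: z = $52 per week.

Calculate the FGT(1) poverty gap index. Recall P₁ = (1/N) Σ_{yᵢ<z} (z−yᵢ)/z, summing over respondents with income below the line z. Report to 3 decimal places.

0.071

Incomes under z: $30 (q = 1 of N = 6).
Shortfall ratios: (52−30)/52 = 0.4231.
Sum of shortfalls = 0.423077; P₁ averages over all N: 0.423077 / 6 = 0.071.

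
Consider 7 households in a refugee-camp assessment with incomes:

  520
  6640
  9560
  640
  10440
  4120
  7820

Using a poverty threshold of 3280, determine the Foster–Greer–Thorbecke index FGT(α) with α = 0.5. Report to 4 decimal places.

0.2592

Below the line: 520, 640 (q = 2 of N = 7).
Shortfall ratios: (3280−520)/3280 = 0.8415; (3280−640)/3280 = 0.8049.
Raised to α = 0.5: 0.91731; 0.89715.
Sum = 1.814463; FGT(0.5) = 1.814463 / 7 = 0.2592.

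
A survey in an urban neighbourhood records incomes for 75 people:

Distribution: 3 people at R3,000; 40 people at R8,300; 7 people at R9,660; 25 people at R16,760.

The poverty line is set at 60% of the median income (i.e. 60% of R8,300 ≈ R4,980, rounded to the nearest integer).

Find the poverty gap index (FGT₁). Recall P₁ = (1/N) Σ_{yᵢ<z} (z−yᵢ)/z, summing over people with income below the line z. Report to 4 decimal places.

Below the line: 3×R3,000 (q = 3 of N = 75).
Normalized shortfalls: (4980−3000)/4980 = 0.3976 (×3).
Σ = 1.192771. Dividing by the full population N = 75 gives P₁ = 0.0159.

0.0159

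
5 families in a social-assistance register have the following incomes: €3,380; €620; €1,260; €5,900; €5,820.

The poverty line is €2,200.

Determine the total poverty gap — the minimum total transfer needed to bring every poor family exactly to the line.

€2,520

Incomes under z: €620, €1,260 (q = 2 of N = 5).
Individual gaps: 2200−620 = 1580; 2200−1260 = 940.
Aggregate gap = €2,520.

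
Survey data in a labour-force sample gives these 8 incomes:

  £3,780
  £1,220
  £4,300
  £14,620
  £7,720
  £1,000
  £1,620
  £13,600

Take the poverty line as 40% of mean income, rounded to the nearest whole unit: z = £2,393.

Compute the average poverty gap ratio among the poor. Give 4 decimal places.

0.4651

Poor units: £1,000, £1,220, £1,620 (q = 3 of N = 8).
Relative gaps: 0.5821, 0.4902, 0.3230; sum = 1.395320.
I averages over the q = 3 poor units only: 1.395320 / 3 = 0.4651.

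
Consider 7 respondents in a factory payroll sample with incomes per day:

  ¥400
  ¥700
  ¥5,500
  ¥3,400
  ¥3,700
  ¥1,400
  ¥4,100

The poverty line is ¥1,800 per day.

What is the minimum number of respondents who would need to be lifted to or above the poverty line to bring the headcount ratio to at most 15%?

2

3 of the 7 respondents are poor, so H = 3/7 = 0.429.
A headcount ratio of at most 15% allows at most ⌊0.15 × 7⌋ = 1 poor respondents.
So at least 3 − 1 = 2 must be lifted.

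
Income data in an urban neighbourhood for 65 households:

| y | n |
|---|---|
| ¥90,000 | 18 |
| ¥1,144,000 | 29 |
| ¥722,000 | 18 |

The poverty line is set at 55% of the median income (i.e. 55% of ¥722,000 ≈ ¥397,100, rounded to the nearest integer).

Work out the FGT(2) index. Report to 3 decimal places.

Below z: 18×¥90,000 (q = 18 of N = 65).
Shortfall ratios: (397100−90000)/397100 = 0.7734 (×18).
Squared: 0.5981 (×18).
Sum = 10.765454; P₂ = 10.765454 / 65 = 0.166.

0.166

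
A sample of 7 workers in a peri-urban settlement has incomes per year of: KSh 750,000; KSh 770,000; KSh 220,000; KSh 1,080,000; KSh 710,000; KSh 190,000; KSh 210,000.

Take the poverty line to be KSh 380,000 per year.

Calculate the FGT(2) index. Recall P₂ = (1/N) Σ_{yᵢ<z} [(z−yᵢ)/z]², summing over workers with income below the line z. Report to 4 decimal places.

Incomes under z: KSh 190,000, KSh 210,000, KSh 220,000 (q = 3 of N = 7).
Gap ratios (z−y)/z: (380000−190000)/380000 = 0.5000; (380000−210000)/380000 = 0.4474; (380000−220000)/380000 = 0.4211.
Squared: 0.2500; 0.2001; 0.1773.
Sum = 0.627424; P₂ = 0.627424 / 7 = 0.0896.

0.0896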